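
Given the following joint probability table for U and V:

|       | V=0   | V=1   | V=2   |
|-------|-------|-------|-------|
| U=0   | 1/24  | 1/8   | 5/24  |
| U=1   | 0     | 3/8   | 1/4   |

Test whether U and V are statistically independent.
Marginal P(U) (row sums):
  P(U=0) = 1/24 + 1/8 + 5/24 = 3/8
  P(U=1) = 0 + 3/8 + 1/4 = 5/8
Marginal P(V) (column sums):
  P(V=0) = 1/24 + 0 = 1/24
  P(V=1) = 1/8 + 3/8 = 1/2
  P(V=2) = 5/24 + 1/4 = 11/24

U and V are independent iff P(U=i,V=j) = P(U=i)·P(V=j) for every cell.
  P(U=0)·P(V=0) = 3/8 × 1/24 = 1/64, but P(U=0,V=0) = 1/24 ✗

No, U and V are not independent. Quantitatively, I(U;V) > 0:

H(U) = -[(3/8)·log₂(3/8) + (5/8)·log₂(5/8)]
  = 0.5306 + 0.4238
  = 0.9544 bits
H(V) = -[(1/24)·log₂(1/24) + (1/2)·log₂(1/2) + (11/24)·log₂(11/24)]
  = 0.1910 + 0.5000 + 0.5159
  = 1.2069 bits
H(U,V) = -[(1/24)·log₂(1/24) + (1/8)·log₂(1/8) + (5/24)·log₂(5/24) + (3/8)·log₂(3/8) + (1/4)·log₂(1/4)]
  = 0.1910 + 0.3750 + 0.4715 + 0.5306 + 0.5000
  = 2.0681 bits
I(U;V) = H(U) + H(V) - H(U,V) = 0.9544 + 1.2069 - 2.0681 = 0.0932 bits > 0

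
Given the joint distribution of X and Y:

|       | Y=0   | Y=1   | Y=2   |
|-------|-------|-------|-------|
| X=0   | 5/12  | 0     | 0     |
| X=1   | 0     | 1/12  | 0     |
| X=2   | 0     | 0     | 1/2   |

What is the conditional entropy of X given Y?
Marginal P(Y) (column sums):
  P(Y=0) = 5/12 + 0 + 0 = 5/12
  P(Y=1) = 0 + 1/12 + 0 = 1/12
  P(Y=2) = 0 + 0 + 1/2 = 1/2

H(X|Y) = -Σ P(X,Y)·log₂ P(X|Y), where P(X|Y) = P(X,Y) / P(Y)
  (cells with P(X,Y) = 0 contribute 0)
  (X=0,Y=0): P(X|Y) = (5/12)/(5/12) = 1;  -(5/12)·log₂(1) = 0.0000
  (X=1,Y=1): P(X|Y) = (1/12)/(1/12) = 1;  -(1/12)·log₂(1) = 0.0000
  (X=2,Y=2): P(X|Y) = (1/2)/(1/2) = 1;  -(1/2)·log₂(1) = 0.0000
H(X|Y) = 0.0000 + 0.0000 + 0.0000
  = 0.0000 bits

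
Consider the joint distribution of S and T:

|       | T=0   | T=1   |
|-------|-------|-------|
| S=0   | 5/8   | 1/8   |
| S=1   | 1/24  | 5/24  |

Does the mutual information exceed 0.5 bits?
Marginal P(S) (row sums):
  P(S=0) = 5/8 + 1/8 = 3/4
  P(S=1) = 1/24 + 5/24 = 1/4
Marginal P(T) (column sums):
  P(T=0) = 5/8 + 1/24 = 2/3
  P(T=1) = 1/8 + 5/24 = 1/3

H(S) = -[(3/4)·log₂(3/4) + (1/4)·log₂(1/4)]
  = 0.3113 + 0.5000
  = 0.8113 bits
H(T) = -[(2/3)·log₂(2/3) + (1/3)·log₂(1/3)]
  = 0.3900 + 0.5283
  = 0.9183 bits
H(S,T) = -[(5/8)·log₂(5/8) + (1/8)·log₂(1/8) + (1/24)·log₂(1/24) + (5/24)·log₂(5/24)]
  = 0.4238 + 0.3750 + 0.1910 + 0.4715
  = 1.4613 bits

I(S;T) = H(S) + H(T) - H(S,T)
  = 0.8113 + 0.9183 - 1.4613
  = 0.2683 bits

No. I(S;T) = 0.2683 bits, which is ≤ 0.5 bits.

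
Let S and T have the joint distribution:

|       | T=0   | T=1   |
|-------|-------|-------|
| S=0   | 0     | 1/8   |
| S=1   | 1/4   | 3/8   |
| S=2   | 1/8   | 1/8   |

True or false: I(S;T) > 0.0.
Marginal P(S) (row sums):
  P(S=0) = 0 + 1/8 = 1/8
  P(S=1) = 1/4 + 3/8 = 5/8
  P(S=2) = 1/8 + 1/8 = 1/4
Marginal P(T) (column sums):
  P(T=0) = 0 + 1/4 + 1/8 = 3/8
  P(T=1) = 1/8 + 3/8 + 1/8 = 5/8

H(S) = -[(1/8)·log₂(1/8) + (5/8)·log₂(5/8) + (1/4)·log₂(1/4)]
  = 0.3750 + 0.4238 + 0.5000
  = 1.2988 bits
H(T) = -[(3/8)·log₂(3/8) + (5/8)·log₂(5/8)]
  = 0.5306 + 0.4238
  = 0.9544 bits
H(S,T) = -[(1/8)·log₂(1/8) + (1/4)·log₂(1/4) + (3/8)·log₂(3/8) + (1/8)·log₂(1/8) + (1/8)·log₂(1/8)]
  = 0.3750 + 0.5000 + 0.5306 + 0.3750 + 0.3750
  = 2.1556 bits

I(S;T) = H(S) + H(T) - H(S,T)
  = 1.2988 + 0.9544 - 2.1556
  = 0.0976 bits

True. I(S;T) = 0.0976 bits, which is > 0.0 bits.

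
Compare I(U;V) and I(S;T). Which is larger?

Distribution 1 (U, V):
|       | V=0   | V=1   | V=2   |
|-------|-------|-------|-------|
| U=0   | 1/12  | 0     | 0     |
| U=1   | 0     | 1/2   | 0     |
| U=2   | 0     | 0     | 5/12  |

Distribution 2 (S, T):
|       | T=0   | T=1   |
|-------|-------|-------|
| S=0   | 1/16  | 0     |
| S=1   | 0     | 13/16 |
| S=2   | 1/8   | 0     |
Distribution 1 (U, V):
Marginal P(U) (row sums):
  P(U=0) = 1/12 + 0 + 0 = 1/12
  P(U=1) = 0 + 1/2 + 0 = 1/2
  P(U=2) = 0 + 0 + 5/12 = 5/12
Marginal P(V) (column sums):
  P(V=0) = 1/12 + 0 + 0 = 1/12
  P(V=1) = 0 + 1/2 + 0 = 1/2
  P(V=2) = 0 + 0 + 5/12 = 5/12

H(U) = -[(1/12)·log₂(1/12) + (1/2)·log₂(1/2) + (5/12)·log₂(5/12)]
  = 0.2987 + 0.5000 + 0.5263
  = 1.3250 bits
H(V) = -[(1/12)·log₂(1/12) + (1/2)·log₂(1/2) + (5/12)·log₂(5/12)]
  = 0.2987 + 0.5000 + 0.5263
  = 1.3250 bits
H(U,V) = -[(1/12)·log₂(1/12) + (1/2)·log₂(1/2) + (5/12)·log₂(5/12)]
  = 0.2987 + 0.5000 + 0.5263
  = 1.3250 bits

I(U;V) = H(U) + H(V) - H(U,V)
  = 1.3250 + 1.3250 - 1.3250
  = 1.3250 bits

Distribution 2 (S, T):
Marginal P(S) (row sums):
  P(S=0) = 1/16 + 0 = 1/16
  P(S=1) = 0 + 13/16 = 13/16
  P(S=2) = 1/8 + 0 = 1/8
Marginal P(T) (column sums):
  P(T=0) = 1/16 + 0 + 1/8 = 3/16
  P(T=1) = 0 + 13/16 + 0 = 13/16

H(S) = -[(1/16)·log₂(1/16) + (13/16)·log₂(13/16) + (1/8)·log₂(1/8)]
  = 0.2500 + 0.2434 + 0.3750
  = 0.8684 bits
H(T) = -[(3/16)·log₂(3/16) + (13/16)·log₂(13/16)]
  = 0.4528 + 0.2434
  = 0.6962 bits
H(S,T) = -[(1/16)·log₂(1/16) + (13/16)·log₂(13/16) + (1/8)·log₂(1/8)]
  = 0.2500 + 0.2434 + 0.3750
  = 0.8684 bits

I(S;T) = H(S) + H(T) - H(S,T)
  = 0.8684 + 0.6962 - 0.8684
  = 0.6962 bits

I(U;V) = 1.3250 bits > I(S;T) = 0.6962 bits, so (U, V) has the higher mutual information (stronger dependence).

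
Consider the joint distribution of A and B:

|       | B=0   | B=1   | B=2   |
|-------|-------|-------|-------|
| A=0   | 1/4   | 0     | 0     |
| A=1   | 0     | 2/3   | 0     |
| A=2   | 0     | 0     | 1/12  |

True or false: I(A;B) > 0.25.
Marginal P(A) (row sums):
  P(A=0) = 1/4 + 0 + 0 = 1/4
  P(A=1) = 0 + 2/3 + 0 = 2/3
  P(A=2) = 0 + 0 + 1/12 = 1/12
Marginal P(B) (column sums):
  P(B=0) = 1/4 + 0 + 0 = 1/4
  P(B=1) = 0 + 2/3 + 0 = 2/3
  P(B=2) = 0 + 0 + 1/12 = 1/12

H(A) = -[(1/4)·log₂(1/4) + (2/3)·log₂(2/3) + (1/12)·log₂(1/12)]
  = 0.5000 + 0.3900 + 0.2987
  = 1.1887 bits
H(B) = -[(1/4)·log₂(1/4) + (2/3)·log₂(2/3) + (1/12)·log₂(1/12)]
  = 0.5000 + 0.3900 + 0.2987
  = 1.1887 bits
H(A,B) = -[(1/4)·log₂(1/4) + (2/3)·log₂(2/3) + (1/12)·log₂(1/12)]
  = 0.5000 + 0.3900 + 0.2987
  = 1.1887 bits

I(A;B) = H(A) + H(B) - H(A,B)
  = 1.1887 + 1.1887 - 1.1887
  = 1.1887 bits

True. I(A;B) = 1.1887 bits, which is > 0.25 bits.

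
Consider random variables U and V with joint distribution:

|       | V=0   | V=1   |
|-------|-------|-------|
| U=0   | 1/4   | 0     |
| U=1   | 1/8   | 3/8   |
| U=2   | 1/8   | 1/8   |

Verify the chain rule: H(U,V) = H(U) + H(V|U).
Left side:
H(U,V) = -[(1/4)·log₂(1/4) + (1/8)·log₂(1/8) + (3/8)·log₂(3/8) + (1/8)·log₂(1/8) + (1/8)·log₂(1/8)]
  = 0.5000 + 0.3750 + 0.5306 + 0.3750 + 0.3750
  = 2.1556 bits

Right side:
Marginal P(U) (row sums):
  P(U=0) = 1/4 + 0 = 1/4
  P(U=1) = 1/8 + 3/8 = 1/2
  P(U=2) = 1/8 + 1/8 = 1/4
H(U) = -[(1/4)·log₂(1/4) + (1/2)·log₂(1/2) + (1/4)·log₂(1/4)]
  = 0.5000 + 0.5000 + 0.5000
  = 1.5000 bits
H(V|U) = -Σ P(U,V)·log₂ P(V|U), where P(V|U) = P(U,V) / P(U)
  (cells with P(U,V) = 0 contribute 0)
  (U=0,V=0): P(V|U) = (1/4)/(1/4) = 1;  -(1/4)·log₂(1) = 0.0000
  (U=1,V=0): P(V|U) = (1/8)/(1/2) = 1/4;  -(1/8)·log₂(1/4) = 0.2500
  (U=1,V=1): P(V|U) = (3/8)/(1/2) = 3/4;  -(3/8)·log₂(3/4) = 0.1556
  (U=2,V=0): P(V|U) = (1/8)/(1/4) = 1/2;  -(1/8)·log₂(1/2) = 0.1250
  (U=2,V=1): P(V|U) = (1/8)/(1/4) = 1/2;  -(1/8)·log₂(1/2) = 0.1250
H(V|U) = 0.0000 + 0.2500 + 0.1556 + 0.1250 + 0.1250
  = 0.6556 bits
H(U) + H(V|U) = 1.5000 + 0.6556 = 2.1556 bits

Both sides equal 2.1556 bits, so the chain rule holds ✓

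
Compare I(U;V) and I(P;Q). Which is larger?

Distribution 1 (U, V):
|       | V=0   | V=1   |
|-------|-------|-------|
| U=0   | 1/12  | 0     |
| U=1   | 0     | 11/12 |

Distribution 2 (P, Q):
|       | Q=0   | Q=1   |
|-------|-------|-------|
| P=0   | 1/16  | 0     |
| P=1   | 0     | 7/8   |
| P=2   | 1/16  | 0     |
Distribution 1 (U, V):
Marginal P(U) (row sums):
  P(U=0) = 1/12 + 0 = 1/12
  P(U=1) = 0 + 11/12 = 11/12
Marginal P(V) (column sums):
  P(V=0) = 1/12 + 0 = 1/12
  P(V=1) = 0 + 11/12 = 11/12

H(U) = -[(1/12)·log₂(1/12) + (11/12)·log₂(11/12)]
  = 0.2987 + 0.1151
  = 0.4138 bits
H(V) = -[(1/12)·log₂(1/12) + (11/12)·log₂(11/12)]
  = 0.2987 + 0.1151
  = 0.4138 bits
H(U,V) = -[(1/12)·log₂(1/12) + (11/12)·log₂(11/12)]
  = 0.2987 + 0.1151
  = 0.4138 bits

I(U;V) = H(U) + H(V) - H(U,V)
  = 0.4138 + 0.4138 - 0.4138
  = 0.4138 bits

Distribution 2 (P, Q):
Marginal P(P) (row sums):
  P(P=0) = 1/16 + 0 = 1/16
  P(P=1) = 0 + 7/8 = 7/8
  P(P=2) = 1/16 + 0 = 1/16
Marginal P(Q) (column sums):
  P(Q=0) = 1/16 + 0 + 1/16 = 1/8
  P(Q=1) = 0 + 7/8 + 0 = 7/8

H(P) = -[(1/16)·log₂(1/16) + (7/8)·log₂(7/8) + (1/16)·log₂(1/16)]
  = 0.2500 + 0.1686 + 0.2500
  = 0.6686 bits
H(Q) = -[(1/8)·log₂(1/8) + (7/8)·log₂(7/8)]
  = 0.3750 + 0.1686
  = 0.5436 bits
H(P,Q) = -[(1/16)·log₂(1/16) + (7/8)·log₂(7/8) + (1/16)·log₂(1/16)]
  = 0.2500 + 0.1686 + 0.2500
  = 0.6686 bits

I(P;Q) = H(P) + H(Q) - H(P,Q)
  = 0.6686 + 0.5436 - 0.6686
  = 0.5436 bits

I(P;Q) = 0.5436 bits > I(U;V) = 0.4138 bits, so (P, Q) has the higher mutual information (stronger dependence).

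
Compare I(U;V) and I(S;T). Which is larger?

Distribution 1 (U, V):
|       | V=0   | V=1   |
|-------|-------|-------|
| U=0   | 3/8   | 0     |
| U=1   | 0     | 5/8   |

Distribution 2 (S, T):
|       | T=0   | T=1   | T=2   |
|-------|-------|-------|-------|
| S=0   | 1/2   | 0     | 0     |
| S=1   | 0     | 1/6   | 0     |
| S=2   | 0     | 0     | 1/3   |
Distribution 1 (U, V):
Marginal P(U) (row sums):
  P(U=0) = 3/8 + 0 = 3/8
  P(U=1) = 0 + 5/8 = 5/8
Marginal P(V) (column sums):
  P(V=0) = 3/8 + 0 = 3/8
  P(V=1) = 0 + 5/8 = 5/8

H(U) = -[(3/8)·log₂(3/8) + (5/8)·log₂(5/8)]
  = 0.5306 + 0.4238
  = 0.9544 bits
H(V) = -[(3/8)·log₂(3/8) + (5/8)·log₂(5/8)]
  = 0.5306 + 0.4238
  = 0.9544 bits
H(U,V) = -[(3/8)·log₂(3/8) + (5/8)·log₂(5/8)]
  = 0.5306 + 0.4238
  = 0.9544 bits

I(U;V) = H(U) + H(V) - H(U,V)
  = 0.9544 + 0.9544 - 0.9544
  = 0.9544 bits

Distribution 2 (S, T):
Marginal P(S) (row sums):
  P(S=0) = 1/2 + 0 + 0 = 1/2
  P(S=1) = 0 + 1/6 + 0 = 1/6
  P(S=2) = 0 + 0 + 1/3 = 1/3
Marginal P(T) (column sums):
  P(T=0) = 1/2 + 0 + 0 = 1/2
  P(T=1) = 0 + 1/6 + 0 = 1/6
  P(T=2) = 0 + 0 + 1/3 = 1/3

H(S) = -[(1/2)·log₂(1/2) + (1/6)·log₂(1/6) + (1/3)·log₂(1/3)]
  = 0.5000 + 0.4308 + 0.5283
  = 1.4591 bits
H(T) = -[(1/2)·log₂(1/2) + (1/6)·log₂(1/6) + (1/3)·log₂(1/3)]
  = 0.5000 + 0.4308 + 0.5283
  = 1.4591 bits
H(S,T) = -[(1/2)·log₂(1/2) + (1/6)·log₂(1/6) + (1/3)·log₂(1/3)]
  = 0.5000 + 0.4308 + 0.5283
  = 1.4591 bits

I(S;T) = H(S) + H(T) - H(S,T)
  = 1.4591 + 1.4591 - 1.4591
  = 1.4591 bits

I(S;T) = 1.4591 bits > I(U;V) = 0.9544 bits, so (S, T) has the higher mutual information (stronger dependence).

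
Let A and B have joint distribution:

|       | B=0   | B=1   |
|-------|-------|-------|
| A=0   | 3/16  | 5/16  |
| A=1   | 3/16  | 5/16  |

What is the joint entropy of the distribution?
H(A,B) = -Σ P(A,B) log₂ P(A,B), summed over the non-zero cells:
H(A,B) = -[(3/16)·log₂(3/16) + (5/16)·log₂(5/16) + (3/16)·log₂(3/16) + (5/16)·log₂(5/16)]
  = 0.4528 + 0.5244 + 0.4528 + 0.5244
  = 1.9544 bits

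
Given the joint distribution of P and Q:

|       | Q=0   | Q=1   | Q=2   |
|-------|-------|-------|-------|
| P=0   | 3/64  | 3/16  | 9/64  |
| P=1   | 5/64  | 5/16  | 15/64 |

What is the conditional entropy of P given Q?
Marginal P(Q) (column sums):
  P(Q=0) = 3/64 + 5/64 = 1/8
  P(Q=1) = 3/16 + 5/16 = 1/2
  P(Q=2) = 9/64 + 15/64 = 3/8

H(P|Q) = -Σ P(P,Q)·log₂ P(P|Q), where P(P|Q) = P(P,Q) / P(Q)
  (P=0,Q=0): P(P|Q) = (3/64)/(1/8) = 3/8;  -(3/64)·log₂(3/8) = 0.0663
  (P=0,Q=1): P(P|Q) = (3/16)/(1/2) = 3/8;  -(3/16)·log₂(3/8) = 0.2653
  (P=0,Q=2): P(P|Q) = (9/64)/(3/8) = 3/8;  -(9/64)·log₂(3/8) = 0.1990
  (P=1,Q=0): P(P|Q) = (5/64)/(1/8) = 5/8;  -(5/64)·log₂(5/8) = 0.0530
  (P=1,Q=1): P(P|Q) = (5/16)/(1/2) = 5/8;  -(5/16)·log₂(5/8) = 0.2119
  (P=1,Q=2): P(P|Q) = (15/64)/(3/8) = 5/8;  -(15/64)·log₂(5/8) = 0.1589
H(P|Q) = 0.0663 + 0.2653 + 0.1990 + 0.0530 + 0.2119 + 0.1589
  = 0.9544 bits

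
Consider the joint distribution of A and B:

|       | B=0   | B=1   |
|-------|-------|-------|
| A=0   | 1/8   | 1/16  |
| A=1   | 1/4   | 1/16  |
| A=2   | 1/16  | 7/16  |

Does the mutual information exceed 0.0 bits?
Marginal P(A) (row sums):
  P(A=0) = 1/8 + 1/16 = 3/16
  P(A=1) = 1/4 + 1/16 = 5/16
  P(A=2) = 1/16 + 7/16 = 1/2
Marginal P(B) (column sums):
  P(B=0) = 1/8 + 1/4 + 1/16 = 7/16
  P(B=1) = 1/16 + 1/16 + 7/16 = 9/16

H(A) = -[(3/16)·log₂(3/16) + (5/16)·log₂(5/16) + (1/2)·log₂(1/2)]
  = 0.4528 + 0.5244 + 0.5000
  = 1.4772 bits
H(B) = -[(7/16)·log₂(7/16) + (9/16)·log₂(9/16)]
  = 0.5218 + 0.4669
  = 0.9887 bits
H(A,B) = -[(1/8)·log₂(1/8) + (1/16)·log₂(1/16) + (1/4)·log₂(1/4) + (1/16)·log₂(1/16) + (1/16)·log₂(1/16) + (7/16)·log₂(7/16)]
  = 0.3750 + 0.2500 + 0.5000 + 0.2500 + 0.2500 + 0.5218
  = 2.1468 bits

I(A;B) = H(A) + H(B) - H(A,B)
  = 1.4772 + 0.9887 - 2.1468
  = 0.3191 bits

Yes. I(A;B) = 0.3191 bits, which is > 0.0 bits.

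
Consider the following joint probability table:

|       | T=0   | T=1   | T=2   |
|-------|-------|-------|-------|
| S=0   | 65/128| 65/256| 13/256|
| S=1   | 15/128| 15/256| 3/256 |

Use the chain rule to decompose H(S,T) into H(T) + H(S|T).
By the chain rule: H(S,T) = H(T) + H(S|T)

Marginal P(T) (column sums):
  P(T=0) = 65/128 + 15/128 = 5/8
  P(T=1) = 65/256 + 15/256 = 5/16
  P(T=2) = 13/256 + 3/256 = 1/16
H(T) = -[(5/8)·log₂(5/8) + (5/16)·log₂(5/16) + (1/16)·log₂(1/16)]
  = 0.4238 + 0.5244 + 0.2500
  = 1.1982 bits
H(S|T) = -Σ P(S,T)·log₂ P(S|T), where P(S|T) = P(S,T) / P(T)
  (S=0,T=0): P(S|T) = (65/128)/(5/8) = 13/16;  -(65/128)·log₂(13/16) = 0.1521
  (S=0,T=1): P(S|T) = (65/256)/(5/16) = 13/16;  -(65/256)·log₂(13/16) = 0.0761
  (S=0,T=2): P(S|T) = (13/256)/(1/16) = 13/16;  -(13/256)·log₂(13/16) = 0.0152
  (S=1,T=0): P(S|T) = (15/128)/(5/8) = 3/16;  -(15/128)·log₂(3/16) = 0.2830
  (S=1,T=1): P(S|T) = (15/256)/(5/16) = 3/16;  -(15/256)·log₂(3/16) = 0.1415
  (S=1,T=2): P(S|T) = (3/256)/(1/16) = 3/16;  -(3/256)·log₂(3/16) = 0.0283
H(S|T) = 0.1521 + 0.0761 + 0.0152 + 0.2830 + 0.1415 + 0.0283
  = 0.6962 bits

H(S,T) = H(T) + H(S|T) = 1.1982 + 0.6962 = 1.8944 bits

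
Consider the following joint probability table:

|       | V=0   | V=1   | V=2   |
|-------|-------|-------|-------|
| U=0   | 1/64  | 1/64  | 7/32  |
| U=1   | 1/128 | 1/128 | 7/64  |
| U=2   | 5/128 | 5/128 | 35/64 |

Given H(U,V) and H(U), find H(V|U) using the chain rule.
From the chain rule: H(U,V) = H(U) + H(V|U)
Therefore: H(V|U) = H(U,V) - H(U)

H(U,V) = -[(1/64)·log₂(1/64) + (1/64)·log₂(1/64) + (7/32)·log₂(7/32) + (1/128)·log₂(1/128) + (1/128)·log₂(1/128) + (7/64)·log₂(7/64) + (5/128)·log₂(5/128) + (5/128)·log₂(5/128) + (35/64)·log₂(35/64)]
  = 0.0938 + 0.0938 + 0.4796 + 0.0547 + 0.0547 + 0.3492 + 0.1827 + 0.1827 + 0.4762
  = 1.9674 bits
Marginal P(U) (row sums):
  P(U=0) = 1/64 + 1/64 + 7/32 = 1/4
  P(U=1) = 1/128 + 1/128 + 7/64 = 1/8
  P(U=2) = 5/128 + 5/128 + 35/64 = 5/8
H(U) = -[(1/4)·log₂(1/4) + (1/8)·log₂(1/8) + (5/8)·log₂(5/8)]
  = 0.5000 + 0.3750 + 0.4238
  = 1.2988 bits

H(V|U) = 1.9674 - 1.2988 = 0.6686 bits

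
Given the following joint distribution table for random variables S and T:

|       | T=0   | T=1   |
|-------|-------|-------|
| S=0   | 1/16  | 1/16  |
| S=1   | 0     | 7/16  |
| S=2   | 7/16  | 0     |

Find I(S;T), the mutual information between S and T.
Marginal P(S) (row sums):
  P(S=0) = 1/16 + 1/16 = 1/8
  P(S=1) = 0 + 7/16 = 7/16
  P(S=2) = 7/16 + 0 = 7/16
Marginal P(T) (column sums):
  P(T=0) = 1/16 + 0 + 7/16 = 1/2
  P(T=1) = 1/16 + 7/16 + 0 = 1/2

H(S) = -[(1/8)·log₂(1/8) + (7/16)·log₂(7/16) + (7/16)·log₂(7/16)]
  = 0.3750 + 0.5218 + 0.5218
  = 1.4186 bits
H(T) = -[(1/2)·log₂(1/2) + (1/2)·log₂(1/2)]
  = 0.5000 + 0.5000
  = 1.0000 bits
H(S,T) = -[(1/16)·log₂(1/16) + (1/16)·log₂(1/16) + (7/16)·log₂(7/16) + (7/16)·log₂(7/16)]
  = 0.2500 + 0.2500 + 0.5218 + 0.5218
  = 1.5436 bits

I(S;T) = H(S) + H(T) - H(S,T)
  = 1.4186 + 1.0000 - 1.5436
  = 0.8750 bits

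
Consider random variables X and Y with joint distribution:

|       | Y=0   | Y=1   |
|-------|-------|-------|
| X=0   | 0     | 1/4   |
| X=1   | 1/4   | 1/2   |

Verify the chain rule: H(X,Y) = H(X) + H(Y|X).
Left side:
H(X,Y) = -[(1/4)·log₂(1/4) + (1/4)·log₂(1/4) + (1/2)·log₂(1/2)]
  = 0.5000 + 0.5000 + 0.5000
  = 1.5000 bits

Right side:
Marginal P(X) (row sums):
  P(X=0) = 0 + 1/4 = 1/4
  P(X=1) = 1/4 + 1/2 = 3/4
H(X) = -[(1/4)·log₂(1/4) + (3/4)·log₂(3/4)]
  = 0.5000 + 0.3113
  = 0.8113 bits
H(Y|X) = -Σ P(X,Y)·log₂ P(Y|X), where P(Y|X) = P(X,Y) / P(X)
  (cells with P(X,Y) = 0 contribute 0)
  (X=0,Y=1): P(Y|X) = (1/4)/(1/4) = 1;  -(1/4)·log₂(1) = 0.0000
  (X=1,Y=0): P(Y|X) = (1/4)/(3/4) = 1/3;  -(1/4)·log₂(1/3) = 0.3962
  (X=1,Y=1): P(Y|X) = (1/2)/(3/4) = 2/3;  -(1/2)·log₂(2/3) = 0.2925
H(Y|X) = 0.0000 + 0.3962 + 0.2925
  = 0.6887 bits
H(X) + H(Y|X) = 0.8113 + 0.6887 = 1.5000 bits

Both sides equal 1.5000 bits, so the chain rule holds ✓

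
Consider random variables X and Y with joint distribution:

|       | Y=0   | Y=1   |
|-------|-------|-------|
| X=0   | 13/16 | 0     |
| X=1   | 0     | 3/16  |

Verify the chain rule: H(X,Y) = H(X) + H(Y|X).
Left side:
H(X,Y) = -[(13/16)·log₂(13/16) + (3/16)·log₂(3/16)]
  = 0.2434 + 0.4528
  = 0.6962 bits

Right side:
Marginal P(X) (row sums):
  P(X=0) = 13/16 + 0 = 13/16
  P(X=1) = 0 + 3/16 = 3/16
H(X) = -[(13/16)·log₂(13/16) + (3/16)·log₂(3/16)]
  = 0.2434 + 0.4528
  = 0.6962 bits
H(Y|X) = -Σ P(X,Y)·log₂ P(Y|X), where P(Y|X) = P(X,Y) / P(X)
  (cells with P(X,Y) = 0 contribute 0)
  (X=0,Y=0): P(Y|X) = (13/16)/(13/16) = 1;  -(13/16)·log₂(1) = 0.0000
  (X=1,Y=1): P(Y|X) = (3/16)/(3/16) = 1;  -(3/16)·log₂(1) = 0.0000
H(Y|X) = 0.0000 + 0.0000
  = 0.0000 bits
H(X) + H(Y|X) = 0.6962 + 0.0000 = 0.6962 bits

Both sides equal 0.6962 bits, so the chain rule holds ✓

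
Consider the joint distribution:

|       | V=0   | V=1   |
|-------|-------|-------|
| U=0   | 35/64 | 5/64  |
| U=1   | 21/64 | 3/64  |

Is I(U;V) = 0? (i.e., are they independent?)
Marginal P(U) (row sums):
  P(U=0) = 35/64 + 5/64 = 5/8
  P(U=1) = 21/64 + 3/64 = 3/8
Marginal P(V) (column sums):
  P(V=0) = 35/64 + 21/64 = 7/8
  P(V=1) = 5/64 + 3/64 = 1/8

U and V are independent iff P(U=i,V=j) = P(U=i)·P(V=j) for every cell.
  P(U=0)·P(V=0) = 5/8 × 7/8 = 35/64 = P(U=0,V=0) ✓
  P(U=0)·P(V=1) = 5/8 × 1/8 = 5/64 = P(U=0,V=1) ✓
  P(U=1)·P(V=0) = 3/8 × 7/8 = 21/64 = P(U=1,V=0) ✓
  P(U=1)·P(V=1) = 3/8 × 1/8 = 3/64 = P(U=1,V=1) ✓

Yes, U and V are independent: every cell factors, so I(U;V) = 0 bits.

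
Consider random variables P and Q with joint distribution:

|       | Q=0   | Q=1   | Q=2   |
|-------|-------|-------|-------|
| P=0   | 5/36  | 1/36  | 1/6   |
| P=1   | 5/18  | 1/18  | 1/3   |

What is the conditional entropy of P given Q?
Marginal P(Q) (column sums):
  P(Q=0) = 5/36 + 5/18 = 5/12
  P(Q=1) = 1/36 + 1/18 = 1/12
  P(Q=2) = 1/6 + 1/3 = 1/2

H(P|Q) = -Σ P(P,Q)·log₂ P(P|Q), where P(P|Q) = P(P,Q) / P(Q)
  (P=0,Q=0): P(P|Q) = (5/36)/(5/12) = 1/3;  -(5/36)·log₂(1/3) = 0.2201
  (P=0,Q=1): P(P|Q) = (1/36)/(1/12) = 1/3;  -(1/36)·log₂(1/3) = 0.0440
  (P=0,Q=2): P(P|Q) = (1/6)/(1/2) = 1/3;  -(1/6)·log₂(1/3) = 0.2642
  (P=1,Q=0): P(P|Q) = (5/18)/(5/12) = 2/3;  -(5/18)·log₂(2/3) = 0.1625
  (P=1,Q=1): P(P|Q) = (1/18)/(1/12) = 2/3;  -(1/18)·log₂(2/3) = 0.0325
  (P=1,Q=2): P(P|Q) = (1/3)/(1/2) = 2/3;  -(1/3)·log₂(2/3) = 0.1950
H(P|Q) = 0.2201 + 0.0440 + 0.2642 + 0.1625 + 0.0325 + 0.1950
  = 0.9183 bits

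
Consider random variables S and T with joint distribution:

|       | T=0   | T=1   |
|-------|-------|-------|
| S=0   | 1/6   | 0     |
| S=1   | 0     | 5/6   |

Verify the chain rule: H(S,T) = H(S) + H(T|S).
Left side:
H(S,T) = -[(1/6)·log₂(1/6) + (5/6)·log₂(5/6)]
  = 0.4308 + 0.2192
  = 0.6500 bits

Right side:
Marginal P(S) (row sums):
  P(S=0) = 1/6 + 0 = 1/6
  P(S=1) = 0 + 5/6 = 5/6
H(S) = -[(1/6)·log₂(1/6) + (5/6)·log₂(5/6)]
  = 0.4308 + 0.2192
  = 0.6500 bits
H(T|S) = -Σ P(S,T)·log₂ P(T|S), where P(T|S) = P(S,T) / P(S)
  (cells with P(S,T) = 0 contribute 0)
  (S=0,T=0): P(T|S) = (1/6)/(1/6) = 1;  -(1/6)·log₂(1) = 0.0000
  (S=1,T=1): P(T|S) = (5/6)/(5/6) = 1;  -(5/6)·log₂(1) = 0.0000
H(T|S) = 0.0000 + 0.0000
  = 0.0000 bits
H(S) + H(T|S) = 0.6500 + 0.0000 = 0.6500 bits

Both sides equal 0.6500 bits, so the chain rule holds ✓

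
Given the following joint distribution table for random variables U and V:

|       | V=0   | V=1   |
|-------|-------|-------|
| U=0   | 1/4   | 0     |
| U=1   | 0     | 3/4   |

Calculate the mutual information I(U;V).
Marginal P(U) (row sums):
  P(U=0) = 1/4 + 0 = 1/4
  P(U=1) = 0 + 3/4 = 3/4
Marginal P(V) (column sums):
  P(V=0) = 1/4 + 0 = 1/4
  P(V=1) = 0 + 3/4 = 3/4

H(U) = -[(1/4)·log₂(1/4) + (3/4)·log₂(3/4)]
  = 0.5000 + 0.3113
  = 0.8113 bits
H(V) = -[(1/4)·log₂(1/4) + (3/4)·log₂(3/4)]
  = 0.5000 + 0.3113
  = 0.8113 bits
H(U,V) = -[(1/4)·log₂(1/4) + (3/4)·log₂(3/4)]
  = 0.5000 + 0.3113
  = 0.8113 bits

I(U;V) = H(U) + H(V) - H(U,V)
  = 0.8113 + 0.8113 - 0.8113
  = 0.8113 bits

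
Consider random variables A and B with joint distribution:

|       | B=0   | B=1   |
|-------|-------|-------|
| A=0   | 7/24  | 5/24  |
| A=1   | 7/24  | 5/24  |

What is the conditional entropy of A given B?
Marginal P(B) (column sums):
  P(B=0) = 7/24 + 7/24 = 7/12
  P(B=1) = 5/24 + 5/24 = 5/12

H(A|B) = -Σ P(A,B)·log₂ P(A|B), where P(A|B) = P(A,B) / P(B)
  (A=0,B=0): P(A|B) = (7/24)/(7/12) = 1/2;  -(7/24)·log₂(1/2) = 0.2917
  (A=0,B=1): P(A|B) = (5/24)/(5/12) = 1/2;  -(5/24)·log₂(1/2) = 0.2083
  (A=1,B=0): P(A|B) = (7/24)/(7/12) = 1/2;  -(7/24)·log₂(1/2) = 0.2917
  (A=1,B=1): P(A|B) = (5/24)/(5/12) = 1/2;  -(5/24)·log₂(1/2) = 0.2083
H(A|B) = 0.2917 + 0.2083 + 0.2917 + 0.2083
  = 1.0000 bits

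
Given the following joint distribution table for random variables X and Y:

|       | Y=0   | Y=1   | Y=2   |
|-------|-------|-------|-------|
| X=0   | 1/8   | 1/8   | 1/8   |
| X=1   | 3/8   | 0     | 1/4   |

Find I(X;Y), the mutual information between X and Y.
Marginal P(X) (row sums):
  P(X=0) = 1/8 + 1/8 + 1/8 = 3/8
  P(X=1) = 3/8 + 0 + 1/4 = 5/8
Marginal P(Y) (column sums):
  P(Y=0) = 1/8 + 3/8 = 1/2
  P(Y=1) = 1/8 + 0 = 1/8
  P(Y=2) = 1/8 + 1/4 = 3/8

H(X) = -[(3/8)·log₂(3/8) + (5/8)·log₂(5/8)]
  = 0.5306 + 0.4238
  = 0.9544 bits
H(Y) = -[(1/2)·log₂(1/2) + (1/8)·log₂(1/8) + (3/8)·log₂(3/8)]
  = 0.5000 + 0.3750 + 0.5306
  = 1.4056 bits
H(X,Y) = -[(1/8)·log₂(1/8) + (1/8)·log₂(1/8) + (1/8)·log₂(1/8) + (3/8)·log₂(3/8) + (1/4)·log₂(1/4)]
  = 0.3750 + 0.3750 + 0.3750 + 0.5306 + 0.5000
  = 2.1556 bits

I(X;Y) = H(X) + H(Y) - H(X,Y)
  = 0.9544 + 1.4056 - 2.1556
  = 0.2044 bits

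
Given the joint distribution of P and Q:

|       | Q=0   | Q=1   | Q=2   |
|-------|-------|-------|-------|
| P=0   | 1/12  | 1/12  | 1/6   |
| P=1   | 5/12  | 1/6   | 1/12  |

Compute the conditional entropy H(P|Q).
Marginal P(Q) (column sums):
  P(Q=0) = 1/12 + 5/12 = 1/2
  P(Q=1) = 1/12 + 1/6 = 1/4
  P(Q=2) = 1/6 + 1/12 = 1/4

H(P|Q) = -Σ P(P,Q)·log₂ P(P|Q), where P(P|Q) = P(P,Q) / P(Q)
  (P=0,Q=0): P(P|Q) = (1/12)/(1/2) = 1/6;  -(1/12)·log₂(1/6) = 0.2154
  (P=0,Q=1): P(P|Q) = (1/12)/(1/4) = 1/3;  -(1/12)·log₂(1/3) = 0.1321
  (P=0,Q=2): P(P|Q) = (1/6)/(1/4) = 2/3;  -(1/6)·log₂(2/3) = 0.0975
  (P=1,Q=0): P(P|Q) = (5/12)/(1/2) = 5/6;  -(5/12)·log₂(5/6) = 0.1096
  (P=1,Q=1): P(P|Q) = (1/6)/(1/4) = 2/3;  -(1/6)·log₂(2/3) = 0.0975
  (P=1,Q=2): P(P|Q) = (1/12)/(1/4) = 1/3;  -(1/12)·log₂(1/3) = 0.1321
H(P|Q) = 0.2154 + 0.1321 + 0.0975 + 0.1096 + 0.0975 + 0.1321
  = 0.7842 bits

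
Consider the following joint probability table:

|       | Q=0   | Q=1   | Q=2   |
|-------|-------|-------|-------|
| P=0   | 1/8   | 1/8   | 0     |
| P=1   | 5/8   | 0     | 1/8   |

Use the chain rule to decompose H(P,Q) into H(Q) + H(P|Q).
By the chain rule: H(P,Q) = H(Q) + H(P|Q)

Marginal P(Q) (column sums):
  P(Q=0) = 1/8 + 5/8 = 3/4
  P(Q=1) = 1/8 + 0 = 1/8
  P(Q=2) = 0 + 1/8 = 1/8
H(Q) = -[(3/4)·log₂(3/4) + (1/8)·log₂(1/8) + (1/8)·log₂(1/8)]
  = 0.3113 + 0.3750 + 0.3750
  = 1.0613 bits
H(P|Q) = -Σ P(P,Q)·log₂ P(P|Q), where P(P|Q) = P(P,Q) / P(Q)
  (cells with P(P,Q) = 0 contribute 0)
  (P=0,Q=0): P(P|Q) = (1/8)/(3/4) = 1/6;  -(1/8)·log₂(1/6) = 0.3231
  (P=0,Q=1): P(P|Q) = (1/8)/(1/8) = 1;  -(1/8)·log₂(1) = 0.0000
  (P=1,Q=0): P(P|Q) = (5/8)/(3/4) = 5/6;  -(5/8)·log₂(5/6) = 0.1644
  (P=1,Q=2): P(P|Q) = (1/8)/(1/8) = 1;  -(1/8)·log₂(1) = 0.0000
H(P|Q) = 0.3231 + 0.0000 + 0.1644 + 0.0000
  = 0.4875 bits

H(P,Q) = H(Q) + H(P|Q) = 1.0613 + 0.4875 = 1.5488 bits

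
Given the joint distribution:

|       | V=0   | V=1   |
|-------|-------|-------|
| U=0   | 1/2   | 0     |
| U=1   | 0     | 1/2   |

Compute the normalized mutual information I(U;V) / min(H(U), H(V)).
Marginal P(U) (row sums):
  P(U=0) = 1/2 + 0 = 1/2
  P(U=1) = 0 + 1/2 = 1/2
Marginal P(V) (column sums):
  P(V=0) = 1/2 + 0 = 1/2
  P(V=1) = 0 + 1/2 = 1/2

H(U) = -[(1/2)·log₂(1/2) + (1/2)·log₂(1/2)]
  = 0.5000 + 0.5000
  = 1.0000 bits
H(V) = -[(1/2)·log₂(1/2) + (1/2)·log₂(1/2)]
  = 0.5000 + 0.5000
  = 1.0000 bits
H(U,V) = -[(1/2)·log₂(1/2) + (1/2)·log₂(1/2)]
  = 0.5000 + 0.5000
  = 1.0000 bits

I(U;V) = H(U) + H(V) - H(U,V)
  = 1.0000 + 1.0000 - 1.0000
  = 1.0000 bits

min(H(U), H(V)) = min(1.0000, 1.0000) = 1.0000 bits
Normalized MI = 1.0000 / 1.0000 = 1.0000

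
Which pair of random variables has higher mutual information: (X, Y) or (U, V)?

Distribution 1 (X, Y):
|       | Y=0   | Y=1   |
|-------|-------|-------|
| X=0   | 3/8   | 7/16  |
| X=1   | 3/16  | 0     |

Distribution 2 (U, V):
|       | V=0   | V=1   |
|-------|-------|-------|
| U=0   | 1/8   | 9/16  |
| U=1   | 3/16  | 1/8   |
Distribution 1 (X, Y):
Marginal P(X) (row sums):
  P(X=0) = 3/8 + 7/16 = 13/16
  P(X=1) = 3/16 + 0 = 3/16
Marginal P(Y) (column sums):
  P(Y=0) = 3/8 + 3/16 = 9/16
  P(Y=1) = 7/16 + 0 = 7/16

H(X) = -[(13/16)·log₂(13/16) + (3/16)·log₂(3/16)]
  = 0.2434 + 0.4528
  = 0.6962 bits
H(Y) = -[(9/16)·log₂(9/16) + (7/16)·log₂(7/16)]
  = 0.4669 + 0.5218
  = 0.9887 bits
H(X,Y) = -[(3/8)·log₂(3/8) + (7/16)·log₂(7/16) + (3/16)·log₂(3/16)]
  = 0.5306 + 0.5218 + 0.4528
  = 1.5052 bits

I(X;Y) = H(X) + H(Y) - H(X,Y)
  = 0.6962 + 0.9887 - 1.5052
  = 0.1797 bits

Distribution 2 (U, V):
Marginal P(U) (row sums):
  P(U=0) = 1/8 + 9/16 = 11/16
  P(U=1) = 3/16 + 1/8 = 5/16
Marginal P(V) (column sums):
  P(V=0) = 1/8 + 3/16 = 5/16
  P(V=1) = 9/16 + 1/8 = 11/16

H(U) = -[(11/16)·log₂(11/16) + (5/16)·log₂(5/16)]
  = 0.3716 + 0.5244
  = 0.8960 bits
H(V) = -[(5/16)·log₂(5/16) + (11/16)·log₂(11/16)]
  = 0.5244 + 0.3716
  = 0.8960 bits
H(U,V) = -[(1/8)·log₂(1/8) + (9/16)·log₂(9/16) + (3/16)·log₂(3/16) + (1/8)·log₂(1/8)]
  = 0.3750 + 0.4669 + 0.4528 + 0.3750
  = 1.6697 bits

I(U;V) = H(U) + H(V) - H(U,V)
  = 0.8960 + 0.8960 - 1.6697
  = 0.1223 bits

I(X;Y) = 0.1797 bits > I(U;V) = 0.1223 bits, so (X, Y) has the higher mutual information (stronger dependence).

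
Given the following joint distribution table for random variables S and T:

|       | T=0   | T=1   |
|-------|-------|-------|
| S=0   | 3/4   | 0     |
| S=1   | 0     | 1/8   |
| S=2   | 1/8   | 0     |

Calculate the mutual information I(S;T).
Marginal P(S) (row sums):
  P(S=0) = 3/4 + 0 = 3/4
  P(S=1) = 0 + 1/8 = 1/8
  P(S=2) = 1/8 + 0 = 1/8
Marginal P(T) (column sums):
  P(T=0) = 3/4 + 0 + 1/8 = 7/8
  P(T=1) = 0 + 1/8 + 0 = 1/8

H(S) = -[(3/4)·log₂(3/4) + (1/8)·log₂(1/8) + (1/8)·log₂(1/8)]
  = 0.3113 + 0.3750 + 0.3750
  = 1.0613 bits
H(T) = -[(7/8)·log₂(7/8) + (1/8)·log₂(1/8)]
  = 0.1686 + 0.3750
  = 0.5436 bits
H(S,T) = -[(3/4)·log₂(3/4) + (1/8)·log₂(1/8) + (1/8)·log₂(1/8)]
  = 0.3113 + 0.3750 + 0.3750
  = 1.0613 bits

I(S;T) = H(S) + H(T) - H(S,T)
  = 1.0613 + 0.5436 - 1.0613
  = 0.5436 bits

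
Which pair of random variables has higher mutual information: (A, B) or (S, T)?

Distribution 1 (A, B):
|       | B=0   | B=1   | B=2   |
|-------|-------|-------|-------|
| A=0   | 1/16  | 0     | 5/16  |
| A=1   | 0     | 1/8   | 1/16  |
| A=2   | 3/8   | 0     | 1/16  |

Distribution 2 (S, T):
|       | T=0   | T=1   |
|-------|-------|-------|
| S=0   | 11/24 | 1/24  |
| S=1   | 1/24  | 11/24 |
Distribution 1 (A, B):
Marginal P(A) (row sums):
  P(A=0) = 1/16 + 0 + 5/16 = 3/8
  P(A=1) = 0 + 1/8 + 1/16 = 3/16
  P(A=2) = 3/8 + 0 + 1/16 = 7/16
Marginal P(B) (column sums):
  P(B=0) = 1/16 + 0 + 3/8 = 7/16
  P(B=1) = 0 + 1/8 + 0 = 1/8
  P(B=2) = 5/16 + 1/16 + 1/16 = 7/16

H(A) = -[(3/8)·log₂(3/8) + (3/16)·log₂(3/16) + (7/16)·log₂(7/16)]
  = 0.5306 + 0.4528 + 0.5218
  = 1.5052 bits
H(B) = -[(7/16)·log₂(7/16) + (1/8)·log₂(1/8) + (7/16)·log₂(7/16)]
  = 0.5218 + 0.3750 + 0.5218
  = 1.4186 bits
H(A,B) = -[(1/16)·log₂(1/16) + (5/16)·log₂(5/16) + (1/8)·log₂(1/8) + (1/16)·log₂(1/16) + (3/8)·log₂(3/8) + (1/16)·log₂(1/16)]
  = 0.2500 + 0.5244 + 0.3750 + 0.2500 + 0.5306 + 0.2500
  = 2.1800 bits

I(A;B) = H(A) + H(B) - H(A,B)
  = 1.5052 + 1.4186 - 2.1800
  = 0.7438 bits

Distribution 2 (S, T):
Marginal P(S) (row sums):
  P(S=0) = 11/24 + 1/24 = 1/2
  P(S=1) = 1/24 + 11/24 = 1/2
Marginal P(T) (column sums):
  P(T=0) = 11/24 + 1/24 = 1/2
  P(T=1) = 1/24 + 11/24 = 1/2

H(S) = -[(1/2)·log₂(1/2) + (1/2)·log₂(1/2)]
  = 0.5000 + 0.5000
  = 1.0000 bits
H(T) = -[(1/2)·log₂(1/2) + (1/2)·log₂(1/2)]
  = 0.5000 + 0.5000
  = 1.0000 bits
H(S,T) = -[(11/24)·log₂(11/24) + (1/24)·log₂(1/24) + (1/24)·log₂(1/24) + (11/24)·log₂(11/24)]
  = 0.5159 + 0.1910 + 0.1910 + 0.5159
  = 1.4138 bits

I(S;T) = H(S) + H(T) - H(S,T)
  = 1.0000 + 1.0000 - 1.4138
  = 0.5862 bits

I(A;B) = 0.7438 bits > I(S;T) = 0.5862 bits, so (A, B) has the higher mutual information (stronger dependence).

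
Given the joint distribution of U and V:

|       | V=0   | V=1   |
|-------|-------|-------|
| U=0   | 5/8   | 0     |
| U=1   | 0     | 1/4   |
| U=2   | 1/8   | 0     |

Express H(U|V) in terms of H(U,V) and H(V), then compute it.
H(U|V) = H(U,V) - H(V)

Marginal P(V) (column sums):
  P(V=0) = 5/8 + 0 + 1/8 = 3/4
  P(V=1) = 0 + 1/4 + 0 = 1/4

H(U,V) = -[(5/8)·log₂(5/8) + (1/4)·log₂(1/4) + (1/8)·log₂(1/8)]
  = 0.4238 + 0.5000 + 0.3750
  = 1.2988 bits
H(V) = -[(3/4)·log₂(3/4) + (1/4)·log₂(1/4)]
  = 0.3113 + 0.5000
  = 0.8113 bits

H(U|V) = 1.2988 - 0.8113 = 0.4875 bits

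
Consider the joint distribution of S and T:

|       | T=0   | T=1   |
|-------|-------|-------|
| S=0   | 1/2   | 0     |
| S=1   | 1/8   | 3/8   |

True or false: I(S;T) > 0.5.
Marginal P(S) (row sums):
  P(S=0) = 1/2 + 0 = 1/2
  P(S=1) = 1/8 + 3/8 = 1/2
Marginal P(T) (column sums):
  P(T=0) = 1/2 + 1/8 = 5/8
  P(T=1) = 0 + 3/8 = 3/8

H(S) = -[(1/2)·log₂(1/2) + (1/2)·log₂(1/2)]
  = 0.5000 + 0.5000
  = 1.0000 bits
H(T) = -[(5/8)·log₂(5/8) + (3/8)·log₂(3/8)]
  = 0.4238 + 0.5306
  = 0.9544 bits
H(S,T) = -[(1/2)·log₂(1/2) + (1/8)·log₂(1/8) + (3/8)·log₂(3/8)]
  = 0.5000 + 0.3750 + 0.5306
  = 1.4056 bits

I(S;T) = H(S) + H(T) - H(S,T)
  = 1.0000 + 0.9544 - 1.4056
  = 0.5488 bits

True. I(S;T) = 0.5488 bits, which is > 0.5 bits.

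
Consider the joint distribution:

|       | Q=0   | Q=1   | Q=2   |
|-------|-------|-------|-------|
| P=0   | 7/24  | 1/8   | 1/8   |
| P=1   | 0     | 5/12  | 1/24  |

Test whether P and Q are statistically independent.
Marginal P(P) (row sums):
  P(P=0) = 7/24 + 1/8 + 1/8 = 13/24
  P(P=1) = 0 + 5/12 + 1/24 = 11/24
Marginal P(Q) (column sums):
  P(Q=0) = 7/24 + 0 = 7/24
  P(Q=1) = 1/8 + 5/12 = 13/24
  P(Q=2) = 1/8 + 1/24 = 1/6

P and Q are independent iff P(P=i,Q=j) = P(P=i)·P(Q=j) for every cell.
  P(P=0)·P(Q=0) = 13/24 × 7/24 = 91/576, but P(P=0,Q=0) = 7/24 ✗

No, P and Q are not independent. Quantitatively, I(P;Q) > 0:

H(P) = -[(13/24)·log₂(13/24) + (11/24)·log₂(11/24)]
  = 0.4791 + 0.5159
  = 0.9950 bits
H(Q) = -[(7/24)·log₂(7/24) + (13/24)·log₂(13/24) + (1/6)·log₂(1/6)]
  = 0.5185 + 0.4791 + 0.4308
  = 1.4284 bits
H(P,Q) = -[(7/24)·log₂(7/24) + (1/8)·log₂(1/8) + (1/8)·log₂(1/8) + (5/12)·log₂(5/12) + (1/24)·log₂(1/24)]
  = 0.5185 + 0.3750 + 0.3750 + 0.5263 + 0.1910
  = 1.9858 bits
I(P;Q) = H(P) + H(Q) - H(P,Q) = 0.9950 + 1.4284 - 1.9858 = 0.4376 bits > 0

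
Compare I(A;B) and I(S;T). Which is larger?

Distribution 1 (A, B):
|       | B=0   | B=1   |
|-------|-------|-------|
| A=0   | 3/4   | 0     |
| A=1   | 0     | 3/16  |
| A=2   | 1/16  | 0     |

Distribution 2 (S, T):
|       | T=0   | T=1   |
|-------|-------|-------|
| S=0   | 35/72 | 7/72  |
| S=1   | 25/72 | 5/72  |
Distribution 1 (A, B):
Marginal P(A) (row sums):
  P(A=0) = 3/4 + 0 = 3/4
  P(A=1) = 0 + 3/16 = 3/16
  P(A=2) = 1/16 + 0 = 1/16
Marginal P(B) (column sums):
  P(B=0) = 3/4 + 0 + 1/16 = 13/16
  P(B=1) = 0 + 3/16 + 0 = 3/16

H(A) = -[(3/4)·log₂(3/4) + (3/16)·log₂(3/16) + (1/16)·log₂(1/16)]
  = 0.3113 + 0.4528 + 0.2500
  = 1.0141 bits
H(B) = -[(13/16)·log₂(13/16) + (3/16)·log₂(3/16)]
  = 0.2434 + 0.4528
  = 0.6962 bits
H(A,B) = -[(3/4)·log₂(3/4) + (3/16)·log₂(3/16) + (1/16)·log₂(1/16)]
  = 0.3113 + 0.4528 + 0.2500
  = 1.0141 bits

I(A;B) = H(A) + H(B) - H(A,B)
  = 1.0141 + 0.6962 - 1.0141
  = 0.6962 bits

Distribution 2 (S, T):
Marginal P(S) (row sums):
  P(S=0) = 35/72 + 7/72 = 7/12
  P(S=1) = 25/72 + 5/72 = 5/12
Marginal P(T) (column sums):
  P(T=0) = 35/72 + 25/72 = 5/6
  P(T=1) = 7/72 + 5/72 = 1/6

H(S) = -[(7/12)·log₂(7/12) + (5/12)·log₂(5/12)]
  = 0.4536 + 0.5263
  = 0.9799 bits
H(T) = -[(5/6)·log₂(5/6) + (1/6)·log₂(1/6)]
  = 0.2192 + 0.4308
  = 0.6500 bits
H(S,T) = -[(35/72)·log₂(35/72) + (7/72)·log₂(7/72) + (25/72)·log₂(25/72) + (5/72)·log₂(5/72)]
  = 0.5059 + 0.3269 + 0.5299 + 0.2672
  = 1.6299 bits

I(S;T) = H(S) + H(T) - H(S,T)
  = 0.9799 + 0.6500 - 1.6299
  = 0.0000 bits

I(A;B) = 0.6962 bits > I(S;T) = 0.0000 bits, so (A, B) has the higher mutual information (stronger dependence).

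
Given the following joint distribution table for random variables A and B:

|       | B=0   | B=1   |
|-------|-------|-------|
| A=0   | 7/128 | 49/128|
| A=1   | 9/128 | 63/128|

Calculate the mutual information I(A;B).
Marginal P(A) (row sums):
  P(A=0) = 7/128 + 49/128 = 7/16
  P(A=1) = 9/128 + 63/128 = 9/16
Marginal P(B) (column sums):
  P(B=0) = 7/128 + 9/128 = 1/8
  P(B=1) = 49/128 + 63/128 = 7/8

H(A) = -[(7/16)·log₂(7/16) + (9/16)·log₂(9/16)]
  = 0.5218 + 0.4669
  = 0.9887 bits
H(B) = -[(1/8)·log₂(1/8) + (7/8)·log₂(7/8)]
  = 0.3750 + 0.1686
  = 0.5436 bits
H(A,B) = -[(7/128)·log₂(7/128) + (49/128)·log₂(49/128) + (9/128)·log₂(9/128) + (63/128)·log₂(63/128)]
  = 0.2293 + 0.5303 + 0.2693 + 0.5034
  = 1.5323 bits

I(A;B) = H(A) + H(B) - H(A,B)
  = 0.9887 + 0.5436 - 1.5323
  = 0.0000 bits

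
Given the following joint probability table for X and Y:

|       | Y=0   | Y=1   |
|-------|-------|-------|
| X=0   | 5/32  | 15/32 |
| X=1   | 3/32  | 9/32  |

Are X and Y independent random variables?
Marginal P(X) (row sums):
  P(X=0) = 5/32 + 15/32 = 5/8
  P(X=1) = 3/32 + 9/32 = 3/8
Marginal P(Y) (column sums):
  P(Y=0) = 5/32 + 3/32 = 1/4
  P(Y=1) = 15/32 + 9/32 = 3/4

X and Y are independent iff P(X=i,Y=j) = P(X=i)·P(Y=j) for every cell.
  P(X=0)·P(Y=0) = 5/8 × 1/4 = 5/32 = P(X=0,Y=0) ✓
  P(X=0)·P(Y=1) = 5/8 × 3/4 = 15/32 = P(X=0,Y=1) ✓
  P(X=1)·P(Y=0) = 3/8 × 1/4 = 3/32 = P(X=1,Y=0) ✓
  P(X=1)·P(Y=1) = 3/8 × 3/4 = 9/32 = P(X=1,Y=1) ✓

Yes, X and Y are independent: every cell factors, so I(X;Y) = 0 bits.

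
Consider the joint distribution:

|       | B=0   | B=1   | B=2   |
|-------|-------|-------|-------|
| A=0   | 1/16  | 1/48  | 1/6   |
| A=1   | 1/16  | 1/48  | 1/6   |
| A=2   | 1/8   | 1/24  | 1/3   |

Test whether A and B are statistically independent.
Marginal P(A) (row sums):
  P(A=0) = 1/16 + 1/48 + 1/6 = 1/4
  P(A=1) = 1/16 + 1/48 + 1/6 = 1/4
  P(A=2) = 1/8 + 1/24 + 1/3 = 1/2
Marginal P(B) (column sums):
  P(B=0) = 1/16 + 1/16 + 1/8 = 1/4
  P(B=1) = 1/48 + 1/48 + 1/24 = 1/12
  P(B=2) = 1/6 + 1/6 + 1/3 = 2/3

A and B are independent iff P(A=i,B=j) = P(A=i)·P(B=j) for every cell.
  P(A=0)·P(B=0) = 1/4 × 1/4 = 1/16 = P(A=0,B=0) ✓
  P(A=0)·P(B=1) = 1/4 × 1/12 = 1/48 = P(A=0,B=1) ✓
  P(A=0)·P(B=2) = 1/4 × 2/3 = 1/6 = P(A=0,B=2) ✓
  P(A=1)·P(B=0) = 1/4 × 1/4 = 1/16 = P(A=1,B=0) ✓
  P(A=1)·P(B=1) = 1/4 × 1/12 = 1/48 = P(A=1,B=1) ✓
  P(A=1)·P(B=2) = 1/4 × 2/3 = 1/6 = P(A=1,B=2) ✓
  P(A=2)·P(B=0) = 1/2 × 1/4 = 1/8 = P(A=2,B=0) ✓
  P(A=2)·P(B=1) = 1/2 × 1/12 = 1/24 = P(A=2,B=1) ✓
  P(A=2)·P(B=2) = 1/2 × 2/3 = 1/3 = P(A=2,B=2) ✓

Yes, A and B are independent: every cell factors, so I(A;B) = 0 bits.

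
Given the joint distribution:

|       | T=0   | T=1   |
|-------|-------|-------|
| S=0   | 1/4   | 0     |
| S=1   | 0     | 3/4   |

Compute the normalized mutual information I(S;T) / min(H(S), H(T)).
Marginal P(S) (row sums):
  P(S=0) = 1/4 + 0 = 1/4
  P(S=1) = 0 + 3/4 = 3/4
Marginal P(T) (column sums):
  P(T=0) = 1/4 + 0 = 1/4
  P(T=1) = 0 + 3/4 = 3/4

H(S) = -[(1/4)·log₂(1/4) + (3/4)·log₂(3/4)]
  = 0.5000 + 0.3113
  = 0.8113 bits
H(T) = -[(1/4)·log₂(1/4) + (3/4)·log₂(3/4)]
  = 0.5000 + 0.3113
  = 0.8113 bits
H(S,T) = -[(1/4)·log₂(1/4) + (3/4)·log₂(3/4)]
  = 0.5000 + 0.3113
  = 0.8113 bits

I(S;T) = H(S) + H(T) - H(S,T)
  = 0.8113 + 0.8113 - 0.8113
  = 0.8113 bits

min(H(S), H(T)) = min(0.8113, 0.8113) = 0.8113 bits
Normalized MI = 0.8113 / 0.8113 = 1.0000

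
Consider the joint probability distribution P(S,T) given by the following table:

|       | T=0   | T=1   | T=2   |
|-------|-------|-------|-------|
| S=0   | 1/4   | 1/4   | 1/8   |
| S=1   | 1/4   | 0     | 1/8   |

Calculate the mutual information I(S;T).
Marginal P(S) (row sums):
  P(S=0) = 1/4 + 1/4 + 1/8 = 5/8
  P(S=1) = 1/4 + 0 + 1/8 = 3/8
Marginal P(T) (column sums):
  P(T=0) = 1/4 + 1/4 = 1/2
  P(T=1) = 1/4 + 0 = 1/4
  P(T=2) = 1/8 + 1/8 = 1/4

H(S) = -[(5/8)·log₂(5/8) + (3/8)·log₂(3/8)]
  = 0.4238 + 0.5306
  = 0.9544 bits
H(T) = -[(1/2)·log₂(1/2) + (1/4)·log₂(1/4) + (1/4)·log₂(1/4)]
  = 0.5000 + 0.5000 + 0.5000
  = 1.5000 bits
H(S,T) = -[(1/4)·log₂(1/4) + (1/4)·log₂(1/4) + (1/8)·log₂(1/8) + (1/4)·log₂(1/4) + (1/8)·log₂(1/8)]
  = 0.5000 + 0.5000 + 0.3750 + 0.5000 + 0.3750
  = 2.2500 bits

I(S;T) = H(S) + H(T) - H(S,T)
  = 0.9544 + 1.5000 - 2.2500
  = 0.2044 bits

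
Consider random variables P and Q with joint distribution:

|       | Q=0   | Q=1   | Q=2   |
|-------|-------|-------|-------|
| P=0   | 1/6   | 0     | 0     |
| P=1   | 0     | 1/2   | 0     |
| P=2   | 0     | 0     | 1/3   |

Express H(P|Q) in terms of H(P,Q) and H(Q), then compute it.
H(P|Q) = H(P,Q) - H(Q)

Marginal P(Q) (column sums):
  P(Q=0) = 1/6 + 0 + 0 = 1/6
  P(Q=1) = 0 + 1/2 + 0 = 1/2
  P(Q=2) = 0 + 0 + 1/3 = 1/3

H(P,Q) = -[(1/6)·log₂(1/6) + (1/2)·log₂(1/2) + (1/3)·log₂(1/3)]
  = 0.4308 + 0.5000 + 0.5283
  = 1.4591 bits
H(Q) = -[(1/6)·log₂(1/6) + (1/2)·log₂(1/2) + (1/3)·log₂(1/3)]
  = 0.4308 + 0.5000 + 0.5283
  = 1.4591 bits

H(P|Q) = 1.4591 - 1.4591 = 0.0000 bits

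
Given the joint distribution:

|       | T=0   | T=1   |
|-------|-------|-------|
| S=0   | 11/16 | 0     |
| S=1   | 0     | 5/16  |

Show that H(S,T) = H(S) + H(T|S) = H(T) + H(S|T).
Marginal P(S) (row sums):
  P(S=0) = 11/16 + 0 = 11/16
  P(S=1) = 0 + 5/16 = 5/16
Marginal P(T) (column sums):
  P(T=0) = 11/16 + 0 = 11/16
  P(T=1) = 0 + 5/16 = 5/16

Decomposition 1: H(S) + H(T|S)
H(S) = -[(11/16)·log₂(11/16) + (5/16)·log₂(5/16)]
  = 0.3716 + 0.5244
  = 0.8960 bits
H(T|S) = -Σ P(S,T)·log₂ P(T|S), where P(T|S) = P(S,T) / P(S)
  (cells with P(S,T) = 0 contribute 0)
  (S=0,T=0): P(T|S) = (11/16)/(11/16) = 1;  -(11/16)·log₂(1) = 0.0000
  (S=1,T=1): P(T|S) = (5/16)/(5/16) = 1;  -(5/16)·log₂(1) = 0.0000
H(T|S) = 0.0000 + 0.0000
  = 0.0000 bits
H(S) + H(T|S) = 0.8960 + 0.0000 = 0.8960 bits

Decomposition 2: H(T) + H(S|T)
H(T) = -[(11/16)·log₂(11/16) + (5/16)·log₂(5/16)]
  = 0.3716 + 0.5244
  = 0.8960 bits
H(S|T) = -Σ P(S,T)·log₂ P(S|T), where P(S|T) = P(S,T) / P(T)
  (cells with P(S,T) = 0 contribute 0)
  (S=0,T=0): P(S|T) = (11/16)/(11/16) = 1;  -(11/16)·log₂(1) = 0.0000
  (S=1,T=1): P(S|T) = (5/16)/(5/16) = 1;  -(5/16)·log₂(1) = 0.0000
H(S|T) = 0.0000 + 0.0000
  = 0.0000 bits
H(T) + H(S|T) = 0.8960 + 0.0000 = 0.8960 bits

Direct computation of the joint entropy:
H(S,T) = -[(11/16)·log₂(11/16) + (5/16)·log₂(5/16)]
  = 0.3716 + 0.5244
  = 0.8960 bits

All three agree: H(S,T) = 0.8960 bits ✓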